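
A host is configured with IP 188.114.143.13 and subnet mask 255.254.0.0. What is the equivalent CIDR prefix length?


Binary: 11111111.11111110.00000000.00000000
Count leading 1s
Prefix: /15


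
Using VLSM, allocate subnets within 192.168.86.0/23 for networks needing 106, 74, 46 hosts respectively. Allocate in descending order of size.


106 hosts -> /25 (126 usable): 192.168.86.0/25
74 hosts -> /25 (126 usable): 192.168.86.128/25
46 hosts -> /26 (62 usable): 192.168.87.0/26
Allocation: 192.168.86.0/25 (106 hosts, 126 usable); 192.168.86.128/25 (74 hosts, 126 usable); 192.168.87.0/26 (46 hosts, 62 usable)


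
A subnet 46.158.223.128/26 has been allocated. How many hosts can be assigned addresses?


Host bits = 32 - 26 = 6
Total addresses = 2^6 = 64
Usable = total - 2 (network and broadcast)
Usable hosts: 62


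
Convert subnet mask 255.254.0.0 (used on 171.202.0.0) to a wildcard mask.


Subnet mask: 255.254.0.0
Wildcard = 255.255.255.255 - subnet mask
255 - 255 = 0
255 - 254 = 1
255 - 0 = 255
255 - 0 = 255
Wildcard: 0.1.255.255


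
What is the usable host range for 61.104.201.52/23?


Network: 61.104.200.0
Broadcast: 61.104.201.255
First usable = network + 1
Last usable = broadcast - 1
Range: 61.104.200.1 to 61.104.201.254


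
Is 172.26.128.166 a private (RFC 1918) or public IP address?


RFC 1918 private ranges:
  10.0.0.0/8 (10.0.0.0 - 10.255.255.255)
  172.16.0.0/12 (172.16.0.0 - 172.31.255.255)
  192.168.0.0/16 (192.168.0.0 - 192.168.255.255)
Private (in 172.16.0.0/12)


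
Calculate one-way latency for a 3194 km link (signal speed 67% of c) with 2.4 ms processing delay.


Speed = 0.67 * 3e5 km/s = 201000 km/s
Propagation delay = 3194 / 201000 = 0.0159 s = 15.8905 ms
Processing delay = 2.4 ms
Total one-way latency = 18.2905 ms


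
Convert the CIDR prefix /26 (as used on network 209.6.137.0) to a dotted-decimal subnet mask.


/26 means 26 network bits, 6 host bits
Binary: 11111111111111111111111111000000
Mask: 255.255.255.192


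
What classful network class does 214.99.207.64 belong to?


First octet: 214
Binary: 11010110
110xxxxx -> Class C (192-223)
Class C, default mask 255.255.255.0 (/24)


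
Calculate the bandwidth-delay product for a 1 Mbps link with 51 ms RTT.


BDP = bandwidth * RTT
= 1 Mbps * 51 ms
= 1 * 1e6 * 51 / 1000 bits
= 51000 bits
= 6375 bytes
= 6.2256 KB
BDP = 51000 bits (6375 bytes)


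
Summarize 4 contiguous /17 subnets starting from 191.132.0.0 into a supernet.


Original prefix: /17
Number of subnets: 4 = 2^2
New prefix = 17 - 2 = 15
Supernet: 191.132.0.0/15


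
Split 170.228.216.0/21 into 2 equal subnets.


New prefix = 21 + 1 = 22
Each subnet has 1024 addresses
  170.228.216.0/22
  170.228.220.0/22
Subnets: 170.228.216.0/22, 170.228.220.0/22


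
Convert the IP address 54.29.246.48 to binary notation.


54 = 00110110
29 = 00011101
246 = 11110110
48 = 00110000
Binary: 00110110.00011101.11110110.00110000


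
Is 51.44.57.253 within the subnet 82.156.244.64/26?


Subnet network: 82.156.244.64
Test IP AND mask: 51.44.57.192
No, 51.44.57.253 is not in 82.156.244.64/26


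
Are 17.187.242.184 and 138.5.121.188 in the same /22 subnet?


Mask: 255.255.252.0
17.187.242.184 AND mask = 17.187.240.0
138.5.121.188 AND mask = 138.5.120.0
No, different subnets (17.187.240.0 vs 138.5.120.0)


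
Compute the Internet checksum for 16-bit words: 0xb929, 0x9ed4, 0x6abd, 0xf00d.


Sum all words (with carry folding):
+ 0xb929 = 0xb929
+ 0x9ed4 = 0x57fe
+ 0x6abd = 0xc2bb
+ 0xf00d = 0xb2c9
One's complement: ~0xb2c9
Checksum = 0x4d36


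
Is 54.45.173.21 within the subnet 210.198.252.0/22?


Subnet network: 210.198.252.0
Test IP AND mask: 54.45.172.0
No, 54.45.173.21 is not in 210.198.252.0/22


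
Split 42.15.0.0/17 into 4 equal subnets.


New prefix = 17 + 2 = 19
Each subnet has 8192 addresses
  42.15.0.0/19
  42.15.32.0/19
  42.15.64.0/19
  42.15.96.0/19
Subnets: 42.15.0.0/19, 42.15.32.0/19, 42.15.64.0/19, 42.15.96.0/19


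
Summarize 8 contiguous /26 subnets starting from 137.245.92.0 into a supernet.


Original prefix: /26
Number of subnets: 8 = 2^3
New prefix = 26 - 3 = 23
Supernet: 137.245.92.0/23


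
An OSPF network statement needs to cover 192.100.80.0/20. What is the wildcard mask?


Subnet mask: 255.255.240.0
Wildcard = 255.255.255.255 - subnet mask
255 - 255 = 0
255 - 255 = 0
255 - 240 = 15
255 - 0 = 255
Wildcard: 0.0.15.255


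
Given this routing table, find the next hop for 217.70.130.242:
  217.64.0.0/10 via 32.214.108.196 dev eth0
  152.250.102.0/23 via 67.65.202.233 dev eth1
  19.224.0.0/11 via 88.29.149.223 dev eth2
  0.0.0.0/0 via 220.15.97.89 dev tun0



Longest prefix match for 217.70.130.242:
  /10 217.64.0.0: MATCH
  /23 152.250.102.0: no
  /11 19.224.0.0: no
  /0 0.0.0.0: MATCH
Selected: next-hop 32.214.108.196 via eth0 (matched /10)


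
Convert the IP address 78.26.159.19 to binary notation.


78 = 01001110
26 = 00011010
159 = 10011111
19 = 00010011
Binary: 01001110.00011010.10011111.00010011


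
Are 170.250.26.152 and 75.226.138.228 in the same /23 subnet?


Mask: 255.255.254.0
170.250.26.152 AND mask = 170.250.26.0
75.226.138.228 AND mask = 75.226.138.0
No, different subnets (170.250.26.0 vs 75.226.138.0)


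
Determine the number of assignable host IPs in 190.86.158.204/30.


Host bits = 32 - 30 = 2
Total addresses = 2^2 = 4
Usable = total - 2 (network and broadcast)
Usable hosts: 2


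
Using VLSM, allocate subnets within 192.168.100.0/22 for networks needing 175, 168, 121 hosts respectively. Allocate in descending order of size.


175 hosts -> /24 (254 usable): 192.168.100.0/24
168 hosts -> /24 (254 usable): 192.168.101.0/24
121 hosts -> /25 (126 usable): 192.168.102.0/25
Allocation: 192.168.100.0/24 (175 hosts, 254 usable); 192.168.101.0/24 (168 hosts, 254 usable); 192.168.102.0/25 (121 hosts, 126 usable)


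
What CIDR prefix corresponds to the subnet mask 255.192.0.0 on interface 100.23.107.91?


Binary: 11111111.11000000.00000000.00000000
Count leading 1s
Prefix: /10


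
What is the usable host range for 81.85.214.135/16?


Network: 81.85.0.0
Broadcast: 81.85.255.255
First usable = network + 1
Last usable = broadcast - 1
Range: 81.85.0.1 to 81.85.255.254


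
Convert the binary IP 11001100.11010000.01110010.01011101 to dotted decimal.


11001100 = 204
11010000 = 208
01110010 = 114
01011101 = 93
IP: 204.208.114.93


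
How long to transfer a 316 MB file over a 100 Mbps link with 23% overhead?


Effective throughput = 100 * (1 - 23/100) = 77 Mbps
File size in Mb = 316 * 8 = 2528 Mb
Time = 2528 / 77
Time = 32.8312 seconds


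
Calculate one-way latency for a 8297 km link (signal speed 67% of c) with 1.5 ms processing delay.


Speed = 0.67 * 3e5 km/s = 201000 km/s
Propagation delay = 8297 / 201000 = 0.0413 s = 41.2786 ms
Processing delay = 1.5 ms
Total one-way latency = 42.7786 ms


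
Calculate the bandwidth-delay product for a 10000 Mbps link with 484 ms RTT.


BDP = bandwidth * RTT
= 10000 Mbps * 484 ms
= 10000 * 1e6 * 484 / 1000 bits
= 4840000000 bits
= 605000000 bytes
= 590820.3125 KB
BDP = 4840000000 bits (605000000 bytes)


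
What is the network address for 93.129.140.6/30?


IP:   01011101.10000001.10001100.00000110
Mask: 11111111.11111111.11111111.11111100
AND operation:
Net:  01011101.10000001.10001100.00000100
Network: 93.129.140.4/30


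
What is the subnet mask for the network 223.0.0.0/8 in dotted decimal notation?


/8 means 8 network bits, 24 host bits
Binary: 11111111000000000000000000000000
Mask: 255.0.0.0


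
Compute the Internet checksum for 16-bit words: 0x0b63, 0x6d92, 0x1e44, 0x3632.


Sum all words (with carry folding):
+ 0x0b63 = 0x0b63
+ 0x6d92 = 0x78f5
+ 0x1e44 = 0x9739
+ 0x3632 = 0xcd6b
One's complement: ~0xcd6b
Checksum = 0x3294


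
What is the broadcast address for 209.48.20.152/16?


Network: 209.48.0.0/16
Host bits = 16
Set all host bits to 1:
Broadcast: 209.48.255.255


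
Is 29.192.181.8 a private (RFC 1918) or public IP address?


RFC 1918 private ranges:
  10.0.0.0/8 (10.0.0.0 - 10.255.255.255)
  172.16.0.0/12 (172.16.0.0 - 172.31.255.255)
  192.168.0.0/16 (192.168.0.0 - 192.168.255.255)
Public (not in any RFC 1918 range)


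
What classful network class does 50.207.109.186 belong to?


First octet: 50
Binary: 00110010
0xxxxxxx -> Class A (1-126)
Class A, default mask 255.0.0.0 (/8)


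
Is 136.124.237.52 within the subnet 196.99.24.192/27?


Subnet network: 196.99.24.192
Test IP AND mask: 136.124.237.32
No, 136.124.237.52 is not in 196.99.24.192/27


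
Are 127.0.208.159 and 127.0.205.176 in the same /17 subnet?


Mask: 255.255.128.0
127.0.208.159 AND mask = 127.0.128.0
127.0.205.176 AND mask = 127.0.128.0
Yes, same subnet (127.0.128.0)


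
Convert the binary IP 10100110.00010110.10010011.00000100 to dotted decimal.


10100110 = 166
00010110 = 22
10010011 = 147
00000100 = 4
IP: 166.22.147.4


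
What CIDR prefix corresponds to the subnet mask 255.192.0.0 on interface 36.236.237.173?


Binary: 11111111.11000000.00000000.00000000
Count leading 1s
Prefix: /10


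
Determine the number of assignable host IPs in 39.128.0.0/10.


Host bits = 32 - 10 = 22
Total addresses = 2^22 = 4194304
Usable = total - 2 (network and broadcast)
Usable hosts: 4194302


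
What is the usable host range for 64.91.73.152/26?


Network: 64.91.73.128
Broadcast: 64.91.73.191
First usable = network + 1
Last usable = broadcast - 1
Range: 64.91.73.129 to 64.91.73.190


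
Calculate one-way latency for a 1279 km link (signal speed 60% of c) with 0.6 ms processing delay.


Speed = 0.6 * 3e5 km/s = 180000 km/s
Propagation delay = 1279 / 180000 = 0.0071 s = 7.1056 ms
Processing delay = 0.6 ms
Total one-way latency = 7.7056 ms


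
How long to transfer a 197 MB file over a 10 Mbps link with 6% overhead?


Effective throughput = 10 * (1 - 6/100) = 9.4 Mbps
File size in Mb = 197 * 8 = 1576 Mb
Time = 1576 / 9.4
Time = 167.6596 seconds


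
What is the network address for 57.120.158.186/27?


IP:   00111001.01111000.10011110.10111010
Mask: 11111111.11111111.11111111.11100000
AND operation:
Net:  00111001.01111000.10011110.10100000
Network: 57.120.158.160/27


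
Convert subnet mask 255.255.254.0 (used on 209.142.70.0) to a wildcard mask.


Subnet mask: 255.255.254.0
Wildcard = 255.255.255.255 - subnet mask
255 - 255 = 0
255 - 255 = 0
255 - 254 = 1
255 - 0 = 255
Wildcard: 0.0.1.255


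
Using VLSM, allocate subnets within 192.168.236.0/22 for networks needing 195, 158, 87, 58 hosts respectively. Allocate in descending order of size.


195 hosts -> /24 (254 usable): 192.168.236.0/24
158 hosts -> /24 (254 usable): 192.168.237.0/24
87 hosts -> /25 (126 usable): 192.168.238.0/25
58 hosts -> /26 (62 usable): 192.168.238.128/26
Allocation: 192.168.236.0/24 (195 hosts, 254 usable); 192.168.237.0/24 (158 hosts, 254 usable); 192.168.238.0/25 (87 hosts, 126 usable); 192.168.238.128/26 (58 hosts, 62 usable)


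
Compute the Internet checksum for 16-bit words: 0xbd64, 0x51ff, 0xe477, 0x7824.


Sum all words (with carry folding):
+ 0xbd64 = 0xbd64
+ 0x51ff = 0x0f64
+ 0xe477 = 0xf3db
+ 0x7824 = 0x6c00
One's complement: ~0x6c00
Checksum = 0x93ff


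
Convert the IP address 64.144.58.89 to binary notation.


64 = 01000000
144 = 10010000
58 = 00111010
89 = 01011001
Binary: 01000000.10010000.00111010.01011001


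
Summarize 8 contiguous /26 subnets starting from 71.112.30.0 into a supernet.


Original prefix: /26
Number of subnets: 8 = 2^3
New prefix = 26 - 3 = 23
Supernet: 71.112.30.0/23


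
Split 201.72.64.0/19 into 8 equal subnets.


New prefix = 19 + 3 = 22
Each subnet has 1024 addresses
  201.72.64.0/22
  201.72.68.0/22
  201.72.72.0/22
  201.72.76.0/22
  201.72.80.0/22
  201.72.84.0/22
  201.72.88.0/22
  201.72.92.0/22
Subnets: 201.72.64.0/22, 201.72.68.0/22, 201.72.72.0/22, 201.72.76.0/22, 201.72.80.0/22, 201.72.84.0/22, 201.72.88.0/22, 201.72.92.0/22


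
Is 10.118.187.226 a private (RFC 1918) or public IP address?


RFC 1918 private ranges:
  10.0.0.0/8 (10.0.0.0 - 10.255.255.255)
  172.16.0.0/12 (172.16.0.0 - 172.31.255.255)
  192.168.0.0/16 (192.168.0.0 - 192.168.255.255)
Private (in 10.0.0.0/8)


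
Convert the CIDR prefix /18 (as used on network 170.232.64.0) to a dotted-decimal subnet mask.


/18 means 18 network bits, 14 host bits
Binary: 11111111111111111100000000000000
Mask: 255.255.192.0


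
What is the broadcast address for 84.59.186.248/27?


Network: 84.59.186.224/27
Host bits = 5
Set all host bits to 1:
Broadcast: 84.59.186.255


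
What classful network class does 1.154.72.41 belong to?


First octet: 1
Binary: 00000001
0xxxxxxx -> Class A (1-126)
Class A, default mask 255.0.0.0 (/8)


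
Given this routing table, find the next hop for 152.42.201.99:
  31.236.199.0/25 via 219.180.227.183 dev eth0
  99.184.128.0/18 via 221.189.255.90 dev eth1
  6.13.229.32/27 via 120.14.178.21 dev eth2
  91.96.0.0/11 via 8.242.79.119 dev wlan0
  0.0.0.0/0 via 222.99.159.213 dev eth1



Longest prefix match for 152.42.201.99:
  /25 31.236.199.0: no
  /18 99.184.128.0: no
  /27 6.13.229.32: no
  /11 91.96.0.0: no
  /0 0.0.0.0: MATCH
Selected: next-hop 222.99.159.213 via eth1 (matched /0)


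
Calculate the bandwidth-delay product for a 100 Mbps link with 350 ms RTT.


BDP = bandwidth * RTT
= 100 Mbps * 350 ms
= 100 * 1e6 * 350 / 1000 bits
= 35000000 bits
= 4375000 bytes
= 4272.4609 KB
BDP = 35000000 bits (4375000 bytes)


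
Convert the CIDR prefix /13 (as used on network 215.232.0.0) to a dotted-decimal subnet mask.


/13 means 13 network bits, 19 host bits
Binary: 11111111111110000000000000000000
Mask: 255.248.0.0


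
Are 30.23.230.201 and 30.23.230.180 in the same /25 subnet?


Mask: 255.255.255.128
30.23.230.201 AND mask = 30.23.230.128
30.23.230.180 AND mask = 30.23.230.128
Yes, same subnet (30.23.230.128)


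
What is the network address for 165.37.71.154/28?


IP:   10100101.00100101.01000111.10011010
Mask: 11111111.11111111.11111111.11110000
AND operation:
Net:  10100101.00100101.01000111.10010000
Network: 165.37.71.144/28


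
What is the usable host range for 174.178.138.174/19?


Network: 174.178.128.0
Broadcast: 174.178.159.255
First usable = network + 1
Last usable = broadcast - 1
Range: 174.178.128.1 to 174.178.159.254


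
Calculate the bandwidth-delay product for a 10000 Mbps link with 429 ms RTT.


BDP = bandwidth * RTT
= 10000 Mbps * 429 ms
= 10000 * 1e6 * 429 / 1000 bits
= 4290000000 bits
= 536250000 bytes
= 523681.6406 KB
BDP = 4290000000 bits (536250000 bytes)


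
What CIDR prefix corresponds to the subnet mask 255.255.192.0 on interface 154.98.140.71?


Binary: 11111111.11111111.11000000.00000000
Count leading 1s
Prefix: /18


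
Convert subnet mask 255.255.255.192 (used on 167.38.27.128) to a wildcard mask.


Subnet mask: 255.255.255.192
Wildcard = 255.255.255.255 - subnet mask
255 - 255 = 0
255 - 255 = 0
255 - 255 = 0
255 - 192 = 63
Wildcard: 0.0.0.63


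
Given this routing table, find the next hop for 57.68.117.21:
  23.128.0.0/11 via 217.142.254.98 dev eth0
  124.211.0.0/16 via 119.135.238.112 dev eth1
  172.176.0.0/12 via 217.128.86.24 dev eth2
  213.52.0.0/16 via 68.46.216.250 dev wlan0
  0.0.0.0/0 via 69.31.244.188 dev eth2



Longest prefix match for 57.68.117.21:
  /11 23.128.0.0: no
  /16 124.211.0.0: no
  /12 172.176.0.0: no
  /16 213.52.0.0: no
  /0 0.0.0.0: MATCH
Selected: next-hop 69.31.244.188 via eth2 (matched /0)


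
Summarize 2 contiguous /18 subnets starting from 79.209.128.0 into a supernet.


Original prefix: /18
Number of subnets: 2 = 2^1
New prefix = 18 - 1 = 17
Supernet: 79.209.128.0/17


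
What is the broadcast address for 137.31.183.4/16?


Network: 137.31.0.0/16
Host bits = 16
Set all host bits to 1:
Broadcast: 137.31.255.255


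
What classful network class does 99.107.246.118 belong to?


First octet: 99
Binary: 01100011
0xxxxxxx -> Class A (1-126)
Class A, default mask 255.0.0.0 (/8)


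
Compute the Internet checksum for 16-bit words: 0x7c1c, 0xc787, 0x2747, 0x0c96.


Sum all words (with carry folding):
+ 0x7c1c = 0x7c1c
+ 0xc787 = 0x43a4
+ 0x2747 = 0x6aeb
+ 0x0c96 = 0x7781
One's complement: ~0x7781
Checksum = 0x887e


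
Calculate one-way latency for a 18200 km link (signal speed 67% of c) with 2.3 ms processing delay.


Speed = 0.67 * 3e5 km/s = 201000 km/s
Propagation delay = 18200 / 201000 = 0.0905 s = 90.5473 ms
Processing delay = 2.3 ms
Total one-way latency = 92.8473 ms


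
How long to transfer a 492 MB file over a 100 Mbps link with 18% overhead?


Effective throughput = 100 * (1 - 18/100) = 82 Mbps
File size in Mb = 492 * 8 = 3936 Mb
Time = 3936 / 82
Time = 48 seconds


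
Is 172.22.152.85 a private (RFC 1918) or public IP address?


RFC 1918 private ranges:
  10.0.0.0/8 (10.0.0.0 - 10.255.255.255)
  172.16.0.0/12 (172.16.0.0 - 172.31.255.255)
  192.168.0.0/16 (192.168.0.0 - 192.168.255.255)
Private (in 172.16.0.0/12)


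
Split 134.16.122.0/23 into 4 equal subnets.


New prefix = 23 + 2 = 25
Each subnet has 128 addresses
  134.16.122.0/25
  134.16.122.128/25
  134.16.123.0/25
  134.16.123.128/25
Subnets: 134.16.122.0/25, 134.16.122.128/25, 134.16.123.0/25, 134.16.123.128/25


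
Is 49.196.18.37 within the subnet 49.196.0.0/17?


Subnet network: 49.196.0.0
Test IP AND mask: 49.196.0.0
Yes, 49.196.18.37 is in 49.196.0.0/17


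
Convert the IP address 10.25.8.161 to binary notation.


10 = 00001010
25 = 00011001
8 = 00001000
161 = 10100001
Binary: 00001010.00011001.00001000.10100001


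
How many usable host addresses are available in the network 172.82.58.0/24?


Host bits = 32 - 24 = 8
Total addresses = 2^8 = 256
Usable = total - 2 (network and broadcast)
Usable hosts: 254


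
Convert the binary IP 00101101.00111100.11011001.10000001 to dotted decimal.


00101101 = 45
00111100 = 60
11011001 = 217
10000001 = 129
IP: 45.60.217.129


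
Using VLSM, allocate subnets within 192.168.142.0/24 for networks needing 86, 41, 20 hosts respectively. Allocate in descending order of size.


86 hosts -> /25 (126 usable): 192.168.142.0/25
41 hosts -> /26 (62 usable): 192.168.142.128/26
20 hosts -> /27 (30 usable): 192.168.142.192/27
Allocation: 192.168.142.0/25 (86 hosts, 126 usable); 192.168.142.128/26 (41 hosts, 62 usable); 192.168.142.192/27 (20 hosts, 30 usable)


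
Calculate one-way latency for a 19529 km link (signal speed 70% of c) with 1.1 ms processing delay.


Speed = 0.7 * 3e5 km/s = 210000 km/s
Propagation delay = 19529 / 210000 = 0.093 s = 92.9952 ms
Processing delay = 1.1 ms
Total one-way latency = 94.0952 ms


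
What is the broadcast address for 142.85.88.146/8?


Network: 142.0.0.0/8
Host bits = 24
Set all host bits to 1:
Broadcast: 142.255.255.255


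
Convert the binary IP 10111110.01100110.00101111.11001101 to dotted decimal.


10111110 = 190
01100110 = 102
00101111 = 47
11001101 = 205
IP: 190.102.47.205


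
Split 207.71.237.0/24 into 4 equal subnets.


New prefix = 24 + 2 = 26
Each subnet has 64 addresses
  207.71.237.0/26
  207.71.237.64/26
  207.71.237.128/26
  207.71.237.192/26
Subnets: 207.71.237.0/26, 207.71.237.64/26, 207.71.237.128/26, 207.71.237.192/26


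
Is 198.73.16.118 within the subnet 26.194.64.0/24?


Subnet network: 26.194.64.0
Test IP AND mask: 198.73.16.0
No, 198.73.16.118 is not in 26.194.64.0/24


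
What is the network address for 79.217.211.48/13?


IP:   01001111.11011001.11010011.00110000
Mask: 11111111.11111000.00000000.00000000
AND operation:
Net:  01001111.11011000.00000000.00000000
Network: 79.216.0.0/13


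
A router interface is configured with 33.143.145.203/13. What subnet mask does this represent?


/13 means 13 network bits, 19 host bits
Binary: 11111111111110000000000000000000
Mask: 255.248.0.0


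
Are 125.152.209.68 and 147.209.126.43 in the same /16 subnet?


Mask: 255.255.0.0
125.152.209.68 AND mask = 125.152.0.0
147.209.126.43 AND mask = 147.209.0.0
No, different subnets (125.152.0.0 vs 147.209.0.0)


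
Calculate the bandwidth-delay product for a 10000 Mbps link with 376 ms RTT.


BDP = bandwidth * RTT
= 10000 Mbps * 376 ms
= 10000 * 1e6 * 376 / 1000 bits
= 3760000000 bits
= 470000000 bytes
= 458984.375 KB
BDP = 3760000000 bits (470000000 bytes)


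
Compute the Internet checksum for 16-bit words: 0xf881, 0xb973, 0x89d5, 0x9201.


Sum all words (with carry folding):
+ 0xf881 = 0xf881
+ 0xb973 = 0xb1f5
+ 0x89d5 = 0x3bcb
+ 0x9201 = 0xcdcc
One's complement: ~0xcdcc
Checksum = 0x3233


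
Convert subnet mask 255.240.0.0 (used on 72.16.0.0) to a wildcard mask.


Subnet mask: 255.240.0.0
Wildcard = 255.255.255.255 - subnet mask
255 - 255 = 0
255 - 240 = 15
255 - 0 = 255
255 - 0 = 255
Wildcard: 0.15.255.255


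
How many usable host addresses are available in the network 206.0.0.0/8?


Host bits = 32 - 8 = 24
Total addresses = 2^24 = 16777216
Usable = total - 2 (network and broadcast)
Usable hosts: 16777214


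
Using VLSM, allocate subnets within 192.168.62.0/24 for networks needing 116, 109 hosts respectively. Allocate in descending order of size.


116 hosts -> /25 (126 usable): 192.168.62.0/25
109 hosts -> /25 (126 usable): 192.168.62.128/25
Allocation: 192.168.62.0/25 (116 hosts, 126 usable); 192.168.62.128/25 (109 hosts, 126 usable)


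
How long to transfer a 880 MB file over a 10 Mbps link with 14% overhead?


Effective throughput = 10 * (1 - 14/100) = 8.6 Mbps
File size in Mb = 880 * 8 = 7040 Mb
Time = 7040 / 8.6
Time = 818.6047 seconds


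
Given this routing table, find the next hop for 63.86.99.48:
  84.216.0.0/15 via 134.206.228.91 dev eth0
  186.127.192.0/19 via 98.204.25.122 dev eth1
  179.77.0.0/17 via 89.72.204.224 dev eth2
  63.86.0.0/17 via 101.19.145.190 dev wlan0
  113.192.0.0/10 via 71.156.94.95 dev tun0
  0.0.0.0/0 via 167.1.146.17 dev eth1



Longest prefix match for 63.86.99.48:
  /15 84.216.0.0: no
  /19 186.127.192.0: no
  /17 179.77.0.0: no
  /17 63.86.0.0: MATCH
  /10 113.192.0.0: no
  /0 0.0.0.0: MATCH
Selected: next-hop 101.19.145.190 via wlan0 (matched /17)


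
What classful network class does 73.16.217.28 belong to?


First octet: 73
Binary: 01001001
0xxxxxxx -> Class A (1-126)
Class A, default mask 255.0.0.0 (/8)


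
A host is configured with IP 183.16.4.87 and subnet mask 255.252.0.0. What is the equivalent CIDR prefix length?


Binary: 11111111.11111100.00000000.00000000
Count leading 1s
Prefix: /14


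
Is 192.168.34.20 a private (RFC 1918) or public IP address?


RFC 1918 private ranges:
  10.0.0.0/8 (10.0.0.0 - 10.255.255.255)
  172.16.0.0/12 (172.16.0.0 - 172.31.255.255)
  192.168.0.0/16 (192.168.0.0 - 192.168.255.255)
Private (in 192.168.0.0/16)


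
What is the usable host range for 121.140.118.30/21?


Network: 121.140.112.0
Broadcast: 121.140.119.255
First usable = network + 1
Last usable = broadcast - 1
Range: 121.140.112.1 to 121.140.119.254


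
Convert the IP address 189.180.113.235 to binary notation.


189 = 10111101
180 = 10110100
113 = 01110001
235 = 11101011
Binary: 10111101.10110100.01110001.11101011


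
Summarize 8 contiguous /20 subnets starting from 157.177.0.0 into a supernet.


Original prefix: /20
Number of subnets: 8 = 2^3
New prefix = 20 - 3 = 17
Supernet: 157.177.0.0/17


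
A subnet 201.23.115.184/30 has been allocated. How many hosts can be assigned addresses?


Host bits = 32 - 30 = 2
Total addresses = 2^2 = 4
Usable = total - 2 (network and broadcast)
Usable hosts: 2


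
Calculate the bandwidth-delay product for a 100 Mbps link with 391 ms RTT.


BDP = bandwidth * RTT
= 100 Mbps * 391 ms
= 100 * 1e6 * 391 / 1000 bits
= 39100000 bits
= 4887500 bytes
= 4772.9492 KB
BDP = 39100000 bits (4887500 bytes)


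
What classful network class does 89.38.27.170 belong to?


First octet: 89
Binary: 01011001
0xxxxxxx -> Class A (1-126)
Class A, default mask 255.0.0.0 (/8)


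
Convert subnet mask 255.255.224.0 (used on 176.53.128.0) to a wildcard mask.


Subnet mask: 255.255.224.0
Wildcard = 255.255.255.255 - subnet mask
255 - 255 = 0
255 - 255 = 0
255 - 224 = 31
255 - 0 = 255
Wildcard: 0.0.31.255


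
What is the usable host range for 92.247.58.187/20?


Network: 92.247.48.0
Broadcast: 92.247.63.255
First usable = network + 1
Last usable = broadcast - 1
Range: 92.247.48.1 to 92.247.63.254


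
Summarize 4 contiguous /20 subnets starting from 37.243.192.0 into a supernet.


Original prefix: /20
Number of subnets: 4 = 2^2
New prefix = 20 - 2 = 18
Supernet: 37.243.192.0/18


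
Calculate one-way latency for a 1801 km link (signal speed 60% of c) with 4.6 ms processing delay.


Speed = 0.6 * 3e5 km/s = 180000 km/s
Propagation delay = 1801 / 180000 = 0.01 s = 10.0056 ms
Processing delay = 4.6 ms
Total one-way latency = 14.6056 ms


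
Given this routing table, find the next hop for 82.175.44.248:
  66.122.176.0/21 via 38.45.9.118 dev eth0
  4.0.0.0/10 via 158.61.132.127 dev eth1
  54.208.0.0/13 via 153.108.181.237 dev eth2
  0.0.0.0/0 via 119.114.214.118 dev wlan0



Longest prefix match for 82.175.44.248:
  /21 66.122.176.0: no
  /10 4.0.0.0: no
  /13 54.208.0.0: no
  /0 0.0.0.0: MATCH
Selected: next-hop 119.114.214.118 via wlan0 (matched /0)


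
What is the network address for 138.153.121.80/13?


IP:   10001010.10011001.01111001.01010000
Mask: 11111111.11111000.00000000.00000000
AND operation:
Net:  10001010.10011000.00000000.00000000
Network: 138.152.0.0/13


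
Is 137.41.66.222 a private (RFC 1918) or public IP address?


RFC 1918 private ranges:
  10.0.0.0/8 (10.0.0.0 - 10.255.255.255)
  172.16.0.0/12 (172.16.0.0 - 172.31.255.255)
  192.168.0.0/16 (192.168.0.0 - 192.168.255.255)
Public (not in any RFC 1918 range)


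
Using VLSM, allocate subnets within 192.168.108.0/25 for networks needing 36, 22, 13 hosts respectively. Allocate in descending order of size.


36 hosts -> /26 (62 usable): 192.168.108.0/26
22 hosts -> /27 (30 usable): 192.168.108.64/27
13 hosts -> /28 (14 usable): 192.168.108.96/28
Allocation: 192.168.108.0/26 (36 hosts, 62 usable); 192.168.108.64/27 (22 hosts, 30 usable); 192.168.108.96/28 (13 hosts, 14 usable)


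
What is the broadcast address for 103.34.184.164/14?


Network: 103.32.0.0/14
Host bits = 18
Set all host bits to 1:
Broadcast: 103.35.255.255


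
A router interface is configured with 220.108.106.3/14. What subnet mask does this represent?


/14 means 14 network bits, 18 host bits
Binary: 11111111111111000000000000000000
Mask: 255.252.0.0


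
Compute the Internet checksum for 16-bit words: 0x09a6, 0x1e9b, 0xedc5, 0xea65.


Sum all words (with carry folding):
+ 0x09a6 = 0x09a6
+ 0x1e9b = 0x2841
+ 0xedc5 = 0x1607
+ 0xea65 = 0x006d
One's complement: ~0x006d
Checksum = 0xff92


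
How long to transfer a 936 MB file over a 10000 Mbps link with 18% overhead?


Effective throughput = 10000 * (1 - 18/100) = 8200 Mbps
File size in Mb = 936 * 8 = 7488 Mb
Time = 7488 / 8200
Time = 0.9132 seconds


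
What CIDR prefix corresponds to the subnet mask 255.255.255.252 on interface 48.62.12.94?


Binary: 11111111.11111111.11111111.11111100
Count leading 1s
Prefix: /30


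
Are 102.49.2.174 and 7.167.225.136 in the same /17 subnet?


Mask: 255.255.128.0
102.49.2.174 AND mask = 102.49.0.0
7.167.225.136 AND mask = 7.167.128.0
No, different subnets (102.49.0.0 vs 7.167.128.0)


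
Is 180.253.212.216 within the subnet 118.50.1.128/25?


Subnet network: 118.50.1.128
Test IP AND mask: 180.253.212.128
No, 180.253.212.216 is not in 118.50.1.128/25


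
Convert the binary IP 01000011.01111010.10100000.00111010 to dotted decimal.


01000011 = 67
01111010 = 122
10100000 = 160
00111010 = 58
IP: 67.122.160.58


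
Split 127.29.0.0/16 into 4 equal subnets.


New prefix = 16 + 2 = 18
Each subnet has 16384 addresses
  127.29.0.0/18
  127.29.64.0/18
  127.29.128.0/18
  127.29.192.0/18
Subnets: 127.29.0.0/18, 127.29.64.0/18, 127.29.128.0/18, 127.29.192.0/18


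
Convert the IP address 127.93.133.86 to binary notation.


127 = 01111111
93 = 01011101
133 = 10000101
86 = 01010110
Binary: 01111111.01011101.10000101.01010110


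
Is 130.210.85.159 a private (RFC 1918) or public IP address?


RFC 1918 private ranges:
  10.0.0.0/8 (10.0.0.0 - 10.255.255.255)
  172.16.0.0/12 (172.16.0.0 - 172.31.255.255)
  192.168.0.0/16 (192.168.0.0 - 192.168.255.255)
Public (not in any RFC 1918 range)


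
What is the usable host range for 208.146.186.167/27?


Network: 208.146.186.160
Broadcast: 208.146.186.191
First usable = network + 1
Last usable = broadcast - 1
Range: 208.146.186.161 to 208.146.186.190


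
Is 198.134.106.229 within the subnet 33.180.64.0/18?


Subnet network: 33.180.64.0
Test IP AND mask: 198.134.64.0
No, 198.134.106.229 is not in 33.180.64.0/18


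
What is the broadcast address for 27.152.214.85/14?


Network: 27.152.0.0/14
Host bits = 18
Set all host bits to 1:
Broadcast: 27.155.255.255


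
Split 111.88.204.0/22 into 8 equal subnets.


New prefix = 22 + 3 = 25
Each subnet has 128 addresses
  111.88.204.0/25
  111.88.204.128/25
  111.88.205.0/25
  111.88.205.128/25
  111.88.206.0/25
  111.88.206.128/25
  111.88.207.0/25
  111.88.207.128/25
Subnets: 111.88.204.0/25, 111.88.204.128/25, 111.88.205.0/25, 111.88.205.128/25, 111.88.206.0/25, 111.88.206.128/25, 111.88.207.0/25, 111.88.207.128/25


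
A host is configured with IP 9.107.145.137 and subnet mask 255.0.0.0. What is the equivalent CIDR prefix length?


Binary: 11111111.00000000.00000000.00000000
Count leading 1s
Prefix: /8


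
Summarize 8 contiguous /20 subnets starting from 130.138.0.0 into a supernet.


Original prefix: /20
Number of subnets: 8 = 2^3
New prefix = 20 - 3 = 17
Supernet: 130.138.0.0/17


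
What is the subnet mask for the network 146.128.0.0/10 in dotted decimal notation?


/10 means 10 network bits, 22 host bits
Binary: 11111111110000000000000000000000
Mask: 255.192.0.0


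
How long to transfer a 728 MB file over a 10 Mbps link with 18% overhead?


Effective throughput = 10 * (1 - 18/100) = 8.2 Mbps
File size in Mb = 728 * 8 = 5824 Mb
Time = 5824 / 8.2
Time = 710.2439 seconds


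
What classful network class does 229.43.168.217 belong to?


First octet: 229
Binary: 11100101
1110xxxx -> Class D (224-239)
Class D (multicast), default mask N/A


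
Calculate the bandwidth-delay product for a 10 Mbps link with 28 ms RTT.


BDP = bandwidth * RTT
= 10 Mbps * 28 ms
= 10 * 1e6 * 28 / 1000 bits
= 280000 bits
= 35000 bytes
= 34.1797 KB
BDP = 280000 bits (35000 bytes)


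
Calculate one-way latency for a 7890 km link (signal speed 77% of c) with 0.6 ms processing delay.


Speed = 0.77 * 3e5 km/s = 231000 km/s
Propagation delay = 7890 / 231000 = 0.0342 s = 34.1558 ms
Processing delay = 0.6 ms
Total one-way latency = 34.7558 ms


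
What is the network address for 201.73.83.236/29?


IP:   11001001.01001001.01010011.11101100
Mask: 11111111.11111111.11111111.11111000
AND operation:
Net:  11001001.01001001.01010011.11101000
Network: 201.73.83.232/29


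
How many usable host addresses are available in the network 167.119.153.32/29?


Host bits = 32 - 29 = 3
Total addresses = 2^3 = 8
Usable = total - 2 (network and broadcast)
Usable hosts: 6


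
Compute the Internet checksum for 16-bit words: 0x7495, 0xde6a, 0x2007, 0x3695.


Sum all words (with carry folding):
+ 0x7495 = 0x7495
+ 0xde6a = 0x5300
+ 0x2007 = 0x7307
+ 0x3695 = 0xa99c
One's complement: ~0xa99c
Checksum = 0x5663


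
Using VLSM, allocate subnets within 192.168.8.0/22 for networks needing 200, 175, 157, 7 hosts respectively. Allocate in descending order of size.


200 hosts -> /24 (254 usable): 192.168.8.0/24
175 hosts -> /24 (254 usable): 192.168.9.0/24
157 hosts -> /24 (254 usable): 192.168.10.0/24
7 hosts -> /28 (14 usable): 192.168.11.0/28
Allocation: 192.168.8.0/24 (200 hosts, 254 usable); 192.168.9.0/24 (175 hosts, 254 usable); 192.168.10.0/24 (157 hosts, 254 usable); 192.168.11.0/28 (7 hosts, 14 usable)


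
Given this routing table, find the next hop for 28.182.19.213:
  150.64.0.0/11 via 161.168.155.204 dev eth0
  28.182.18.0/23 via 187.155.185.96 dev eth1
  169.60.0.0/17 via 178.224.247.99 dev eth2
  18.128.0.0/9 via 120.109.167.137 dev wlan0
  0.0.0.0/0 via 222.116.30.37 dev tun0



Longest prefix match for 28.182.19.213:
  /11 150.64.0.0: no
  /23 28.182.18.0: MATCH
  /17 169.60.0.0: no
  /9 18.128.0.0: no
  /0 0.0.0.0: MATCH
Selected: next-hop 187.155.185.96 via eth1 (matched /23)


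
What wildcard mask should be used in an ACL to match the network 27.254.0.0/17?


Subnet mask: 255.255.128.0
Wildcard = 255.255.255.255 - subnet mask
255 - 255 = 0
255 - 255 = 0
255 - 128 = 127
255 - 0 = 255
Wildcard: 0.0.127.255


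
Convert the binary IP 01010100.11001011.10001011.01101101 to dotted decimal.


01010100 = 84
11001011 = 203
10001011 = 139
01101101 = 109
IP: 84.203.139.109


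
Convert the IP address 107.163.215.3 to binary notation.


107 = 01101011
163 = 10100011
215 = 11010111
3 = 00000011
Binary: 01101011.10100011.11010111.00000011


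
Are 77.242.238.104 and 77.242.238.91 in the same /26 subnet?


Mask: 255.255.255.192
77.242.238.104 AND mask = 77.242.238.64
77.242.238.91 AND mask = 77.242.238.64
Yes, same subnet (77.242.238.64)


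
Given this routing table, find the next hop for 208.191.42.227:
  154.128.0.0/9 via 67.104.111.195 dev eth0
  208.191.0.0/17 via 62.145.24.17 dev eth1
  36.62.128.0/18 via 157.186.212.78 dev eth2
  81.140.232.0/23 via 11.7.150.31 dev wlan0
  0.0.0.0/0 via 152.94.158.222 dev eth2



Longest prefix match for 208.191.42.227:
  /9 154.128.0.0: no
  /17 208.191.0.0: MATCH
  /18 36.62.128.0: no
  /23 81.140.232.0: no
  /0 0.0.0.0: MATCH
Selected: next-hop 62.145.24.17 via eth1 (matched /17)


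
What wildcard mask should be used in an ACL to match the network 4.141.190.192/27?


Subnet mask: 255.255.255.224
Wildcard = 255.255.255.255 - subnet mask
255 - 255 = 0
255 - 255 = 0
255 - 255 = 0
255 - 224 = 31
Wildcard: 0.0.0.31


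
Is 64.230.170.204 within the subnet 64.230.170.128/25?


Subnet network: 64.230.170.128
Test IP AND mask: 64.230.170.128
Yes, 64.230.170.204 is in 64.230.170.128/25


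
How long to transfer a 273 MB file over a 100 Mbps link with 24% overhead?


Effective throughput = 100 * (1 - 24/100) = 76 Mbps
File size in Mb = 273 * 8 = 2184 Mb
Time = 2184 / 76
Time = 28.7368 seconds


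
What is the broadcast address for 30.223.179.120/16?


Network: 30.223.0.0/16
Host bits = 16
Set all host bits to 1:
Broadcast: 30.223.255.255


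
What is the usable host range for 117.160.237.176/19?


Network: 117.160.224.0
Broadcast: 117.160.255.255
First usable = network + 1
Last usable = broadcast - 1
Range: 117.160.224.1 to 117.160.255.254


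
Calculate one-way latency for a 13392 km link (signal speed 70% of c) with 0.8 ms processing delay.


Speed = 0.7 * 3e5 km/s = 210000 km/s
Propagation delay = 13392 / 210000 = 0.0638 s = 63.7714 ms
Processing delay = 0.8 ms
Total one-way latency = 64.5714 ms


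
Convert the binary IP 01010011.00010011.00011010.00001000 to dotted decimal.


01010011 = 83
00010011 = 19
00011010 = 26
00001000 = 8
IP: 83.19.26.8


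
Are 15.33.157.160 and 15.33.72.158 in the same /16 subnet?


Mask: 255.255.0.0
15.33.157.160 AND mask = 15.33.0.0
15.33.72.158 AND mask = 15.33.0.0
Yes, same subnet (15.33.0.0)


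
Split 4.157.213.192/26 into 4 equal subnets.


New prefix = 26 + 2 = 28
Each subnet has 16 addresses
  4.157.213.192/28
  4.157.213.208/28
  4.157.213.224/28
  4.157.213.240/28
Subnets: 4.157.213.192/28, 4.157.213.208/28, 4.157.213.224/28, 4.157.213.240/28


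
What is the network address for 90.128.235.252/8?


IP:   01011010.10000000.11101011.11111100
Mask: 11111111.00000000.00000000.00000000
AND operation:
Net:  01011010.00000000.00000000.00000000
Network: 90.0.0.0/8


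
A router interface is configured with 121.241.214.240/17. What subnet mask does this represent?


/17 means 17 network bits, 15 host bits
Binary: 11111111111111111000000000000000
Mask: 255.255.128.0


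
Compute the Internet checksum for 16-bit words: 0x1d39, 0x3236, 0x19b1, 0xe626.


Sum all words (with carry folding):
+ 0x1d39 = 0x1d39
+ 0x3236 = 0x4f6f
+ 0x19b1 = 0x6920
+ 0xe626 = 0x4f47
One's complement: ~0x4f47
Checksum = 0xb0b8


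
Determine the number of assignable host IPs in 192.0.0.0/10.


Host bits = 32 - 10 = 22
Total addresses = 2^22 = 4194304
Usable = total - 2 (network and broadcast)
Usable hosts: 4194302


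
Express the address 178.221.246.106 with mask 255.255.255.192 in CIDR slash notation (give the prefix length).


Binary: 11111111.11111111.11111111.11000000
Count leading 1s
Prefix: /26


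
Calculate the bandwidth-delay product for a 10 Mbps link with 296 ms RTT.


BDP = bandwidth * RTT
= 10 Mbps * 296 ms
= 10 * 1e6 * 296 / 1000 bits
= 2960000 bits
= 370000 bytes
= 361.3281 KB
BDP = 2960000 bits (370000 bytes)


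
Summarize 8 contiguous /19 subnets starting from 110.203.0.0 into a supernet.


Original prefix: /19
Number of subnets: 8 = 2^3
New prefix = 19 - 3 = 16
Supernet: 110.203.0.0/16


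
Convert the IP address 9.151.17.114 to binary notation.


9 = 00001001
151 = 10010111
17 = 00010001
114 = 01110010
Binary: 00001001.10010111.00010001.01110010


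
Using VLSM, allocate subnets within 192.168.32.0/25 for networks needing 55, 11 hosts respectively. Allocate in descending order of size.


55 hosts -> /26 (62 usable): 192.168.32.0/26
11 hosts -> /28 (14 usable): 192.168.32.64/28
Allocation: 192.168.32.0/26 (55 hosts, 62 usable); 192.168.32.64/28 (11 hosts, 14 usable)


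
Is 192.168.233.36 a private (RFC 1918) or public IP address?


RFC 1918 private ranges:
  10.0.0.0/8 (10.0.0.0 - 10.255.255.255)
  172.16.0.0/12 (172.16.0.0 - 172.31.255.255)
  192.168.0.0/16 (192.168.0.0 - 192.168.255.255)
Private (in 192.168.0.0/16)


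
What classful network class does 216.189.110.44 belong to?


First octet: 216
Binary: 11011000
110xxxxx -> Class C (192-223)
Class C, default mask 255.255.255.0 (/24)


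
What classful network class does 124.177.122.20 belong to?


First octet: 124
Binary: 01111100
0xxxxxxx -> Class A (1-126)
Class A, default mask 255.0.0.0 (/8)


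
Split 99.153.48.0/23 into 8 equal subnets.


New prefix = 23 + 3 = 26
Each subnet has 64 addresses
  99.153.48.0/26
  99.153.48.64/26
  99.153.48.128/26
  99.153.48.192/26
  99.153.49.0/26
  99.153.49.64/26
  99.153.49.128/26
  99.153.49.192/26
Subnets: 99.153.48.0/26, 99.153.48.64/26, 99.153.48.128/26, 99.153.48.192/26, 99.153.49.0/26, 99.153.49.64/26, 99.153.49.128/26, 99.153.49.192/26


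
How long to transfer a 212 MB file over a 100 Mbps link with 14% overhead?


Effective throughput = 100 * (1 - 14/100) = 86 Mbps
File size in Mb = 212 * 8 = 1696 Mb
Time = 1696 / 86
Time = 19.7209 seconds


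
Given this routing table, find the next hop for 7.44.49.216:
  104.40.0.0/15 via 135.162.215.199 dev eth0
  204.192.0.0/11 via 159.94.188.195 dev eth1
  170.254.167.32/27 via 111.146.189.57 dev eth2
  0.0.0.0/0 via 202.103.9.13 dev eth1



Longest prefix match for 7.44.49.216:
  /15 104.40.0.0: no
  /11 204.192.0.0: no
  /27 170.254.167.32: no
  /0 0.0.0.0: MATCH
Selected: next-hop 202.103.9.13 via eth1 (matched /0)


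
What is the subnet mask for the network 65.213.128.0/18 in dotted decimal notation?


/18 means 18 network bits, 14 host bits
Binary: 11111111111111111100000000000000
Mask: 255.255.192.0


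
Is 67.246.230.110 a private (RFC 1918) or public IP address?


RFC 1918 private ranges:
  10.0.0.0/8 (10.0.0.0 - 10.255.255.255)
  172.16.0.0/12 (172.16.0.0 - 172.31.255.255)
  192.168.0.0/16 (192.168.0.0 - 192.168.255.255)
Public (not in any RFC 1918 range)
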